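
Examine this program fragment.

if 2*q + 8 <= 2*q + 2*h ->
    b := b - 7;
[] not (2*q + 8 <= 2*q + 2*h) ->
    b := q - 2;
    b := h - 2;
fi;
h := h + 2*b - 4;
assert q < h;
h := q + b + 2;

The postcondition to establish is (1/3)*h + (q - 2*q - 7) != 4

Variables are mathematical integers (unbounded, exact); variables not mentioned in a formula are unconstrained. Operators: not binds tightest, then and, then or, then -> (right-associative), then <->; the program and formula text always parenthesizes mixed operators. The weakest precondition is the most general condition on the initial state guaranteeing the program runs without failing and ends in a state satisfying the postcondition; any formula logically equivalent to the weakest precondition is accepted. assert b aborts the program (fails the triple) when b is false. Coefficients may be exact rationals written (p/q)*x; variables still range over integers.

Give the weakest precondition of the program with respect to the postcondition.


Working backward. After the program, the postcondition (1/3)*h + (q - 2*q - 7) != 4 must hold; in canonical form it is (1/3)*h != q + 11.
Before h := q + b + 2: (1/3)*b != (2/3)*q + 31/3
Before assert q < h: q < h and (1/3)*b != (2/3)*q + 31/3
Before h := h + 2*b - 4: q < 2*b + h - 4 and (1/3)*b != (2/3)*q + 31/3
Then branch requires q < 2*b + h - 18 and (1/3)*b != (2/3)*q + 38/3; else branch requires q < 3*h - 8 and (1/3)*h != (2/3)*q + 11.
Before the if: (2*h >= 8 -> (q < 2*b + h - 18 and (1/3)*b != (2/3)*q + 38/3)) and ((not (2*h >= 8)) -> (q < 3*h - 8 and (1/3)*h != (2/3)*q + 11))
Answer: WP = (2*h >= 8 -> (q < 2*b + h - 18 and (1/3)*b != (2/3)*q + 38/3)) and ((not (2*h >= 8)) -> (q < 3*h - 8 and (1/3)*h != (2/3)*q + 11))


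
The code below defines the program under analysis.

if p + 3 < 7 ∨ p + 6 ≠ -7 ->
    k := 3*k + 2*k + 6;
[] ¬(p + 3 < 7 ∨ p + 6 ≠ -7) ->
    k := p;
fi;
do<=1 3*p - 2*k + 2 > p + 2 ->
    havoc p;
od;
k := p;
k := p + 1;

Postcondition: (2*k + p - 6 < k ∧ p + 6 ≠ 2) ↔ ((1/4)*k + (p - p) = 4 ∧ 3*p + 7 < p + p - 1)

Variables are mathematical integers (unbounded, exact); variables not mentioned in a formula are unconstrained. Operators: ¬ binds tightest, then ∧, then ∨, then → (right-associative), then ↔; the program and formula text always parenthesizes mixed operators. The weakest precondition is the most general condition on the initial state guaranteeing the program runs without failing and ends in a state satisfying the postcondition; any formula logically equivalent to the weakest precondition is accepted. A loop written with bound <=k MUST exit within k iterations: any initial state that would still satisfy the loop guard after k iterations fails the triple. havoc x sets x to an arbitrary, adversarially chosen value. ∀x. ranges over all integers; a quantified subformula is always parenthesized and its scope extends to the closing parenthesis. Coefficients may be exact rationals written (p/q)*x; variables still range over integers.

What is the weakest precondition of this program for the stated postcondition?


Working backward. After the program, the postcondition (2*k + p - 6 < k ∧ p + 6 ≠ 2) ↔ ((1/4)*k + (p - p) = 4 ∧ 3*p + 7 < p + p - 1) must hold; in canonical form it is (k + p < 6 ∧ p ≠ -4) ↔ ((1/4)*k = 4 ∧ p < -8).
Before k := p + 1: (2*p < 5 ∧ p ≠ -4) ↔ ((1/4)*p = 15/4 ∧ p < -8)
Before k := p: (2*p < 5 ∧ p ≠ -4) ↔ ((1/4)*p = 15/4 ∧ p < -8)
Before the loop (bound <=1), unroll the exhaustion recursion (WP_0 = exit-now case; WP_j = one more guarded iteration, up to j = 1):
  WP_0: (¬(2*p > 2*k)) ∧ ((2*p < 5 ∧ p ≠ -4) ↔ ((1/4)*p = 15/4 ∧ p < -8))
  WP_1: (2*p > 2*k → (∀p_1. ((¬(2*p_1 > 2*k)) ∧ ((2*p_1 < 5 ∧ p_1 ≠ -4) ↔ ((1/4)*p_1 = 15/4 ∧ p_1 < -8))))) ∧ ((¬(2*p > 2*k)) → ((2*p < 5 ∧ p ≠ -4) ↔ ((1/4)*p = 15/4 ∧ p < -8)))
So before the loop: (2*p > 2*k → (∀p_1. ((¬(2*p_1 > 2*k)) ∧ ((2*p_1 < 5 ∧ p_1 ≠ -4) ↔ ((1/4)*p_1 = 15/4 ∧ p_1 < -8))))) ∧ ((¬(2*p > 2*k)) → ((2*p < 5 ∧ p ≠ -4) ↔ ((1/4)*p = 15/4 ∧ p < -8)))
Then branch requires (2*p > 10*k + 12 → (∀p_1. ((¬(2*p_1 > 10*k + 12)) ∧ ((2*p_1 < 5 ∧ p_1 ≠ -4) ↔ ((1/4)*p_1 = 15/4 ∧ p_1 < -8))))) ∧ ((¬(2*p > 10*k + 12)) → ((2*p < 5 ∧ p ≠ -4) ↔ ((1/4)*p = 15/4 ∧ p < -8))); else branch requires (2*p < 5 ∧ p ≠ -4) ↔ ((1/4)*p = 15/4 ∧ p < -8).
Before the if: ((p < 4 ∨ p ≠ -13) → ((2*p > 10*k + 12 → (∀p_1. ((¬(2*p_1 > 10*k + 12)) ∧ ((2*p_1 < 5 ∧ p_1 ≠ -4) ↔ ((1/4)*p_1 = 15/4 ∧ p_1 < -8))))) ∧ ((¬(2*p > 10*k + 12)) → ((2*p < 5 ∧ p ≠ -4) ↔ ((1/4)*p = 15/4 ∧ p < -8))))) ∧ ((¬(p < 4 ∨ p ≠ -13)) → ((2*p < 5 ∧ p ≠ -4) ↔ ((1/4)*p = 15/4 ∧ p < -8)))
Answer: WP = ((p < 4 ∨ p ≠ -13) → ((2*p > 10*k + 12 → (∀p_1. ((¬(2*p_1 > 10*k + 12)) ∧ ((2*p_1 < 5 ∧ p_1 ≠ -4) ↔ ((1/4)*p_1 = 15/4 ∧ p_1 < -8))))) ∧ ((¬(2*p > 10*k + 12)) → ((2*p < 5 ∧ p ≠ -4) ↔ ((1/4)*p = 15/4 ∧ p < -8))))) ∧ ((¬(p < 4 ∨ p ≠ -13)) → ((2*p < 5 ∧ p ≠ -4) ↔ ((1/4)*p = 15/4 ∧ p < -8)))


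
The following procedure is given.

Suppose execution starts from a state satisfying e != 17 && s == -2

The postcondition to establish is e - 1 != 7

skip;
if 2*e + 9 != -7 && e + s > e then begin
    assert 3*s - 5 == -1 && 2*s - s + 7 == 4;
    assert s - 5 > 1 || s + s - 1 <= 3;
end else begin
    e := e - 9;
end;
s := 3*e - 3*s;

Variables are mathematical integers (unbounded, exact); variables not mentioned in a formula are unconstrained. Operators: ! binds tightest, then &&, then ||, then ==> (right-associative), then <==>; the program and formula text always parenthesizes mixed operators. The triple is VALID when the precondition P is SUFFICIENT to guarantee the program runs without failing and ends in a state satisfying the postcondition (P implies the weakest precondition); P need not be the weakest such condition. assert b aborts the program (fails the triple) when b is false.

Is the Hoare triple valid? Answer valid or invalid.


Working backward. After the program, the postcondition e - 1 != 7 must hold; in canonical form it is e != 8.
Before s := 3*e - 3*s: e != 8
Then branch requires 3*s == 4 && s == -3 && (s > 6 || 2*s <= 4) && e != 8; else branch requires e != 17.
Before the if: ((2*e != -16 && s > 0) ==> (3*s == 4 && s == -3 && (s > 6 || 2*s <= 4) && e != 8)) && ((!(2*e != -16 && s > 0)) ==> e != 17)
Before skip: ((2*e != -16 && s > 0) ==> (3*s == 4 && s == -3 && (s > 6 || 2*s <= 4) && e != 8)) && ((!(2*e != -16 && s > 0)) ==> e != 17)
The weakest precondition is ((2*e != -16 && s > 0) ==> (3*s == 4 && s == -3 && (s > 6 || 2*s <= 4) && e != 8)) && ((!(2*e != -16 && s > 0)) ==> e != 17).
Check whether e != 17 && s == -2 implies it.
Every state satisfying the precondition satisfies the weakest precondition: the implication holds.
Answer: valid


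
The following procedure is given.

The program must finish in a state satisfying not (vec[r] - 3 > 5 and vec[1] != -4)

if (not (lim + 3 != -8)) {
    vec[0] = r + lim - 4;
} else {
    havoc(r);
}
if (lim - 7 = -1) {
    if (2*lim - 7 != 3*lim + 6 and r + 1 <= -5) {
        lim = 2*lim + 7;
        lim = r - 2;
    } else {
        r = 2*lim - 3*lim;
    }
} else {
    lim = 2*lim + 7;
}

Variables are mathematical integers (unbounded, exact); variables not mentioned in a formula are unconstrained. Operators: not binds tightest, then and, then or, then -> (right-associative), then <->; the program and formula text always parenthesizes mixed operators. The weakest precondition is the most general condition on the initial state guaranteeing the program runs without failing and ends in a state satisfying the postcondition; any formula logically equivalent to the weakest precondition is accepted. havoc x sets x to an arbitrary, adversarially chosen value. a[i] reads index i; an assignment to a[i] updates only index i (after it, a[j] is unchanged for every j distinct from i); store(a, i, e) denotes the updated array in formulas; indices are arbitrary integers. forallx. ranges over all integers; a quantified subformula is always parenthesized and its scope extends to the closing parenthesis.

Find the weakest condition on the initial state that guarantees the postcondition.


Working backward. After the program, the postcondition not (vec[r] - 3 > 5 and vec[1] != -4) must hold; in canonical form it is not (vec[r] > 8 and vec[1] != -4).
Then branch requires ((lim != -13 and r <= -6) -> (not (vec[r] > 8 and vec[1] != -4))) and ((not (lim != -13 and r <= -6)) -> (not (vec[-lim] > 8 and vec[1] != -4))); else branch requires not (vec[r] > 8 and vec[1] != -4).
Before the if: (lim = 6 -> (((lim != -13 and r <= -6) -> (not (vec[r] > 8 and vec[1] != -4))) and ((not (lim != -13 and r <= -6)) -> (not (vec[-lim] > 8 and vec[1] != -4))))) and ((not (lim = 6)) -> (not (vec[r] > 8 and vec[1] != -4)))
Then branch requires (lim = 6 -> (((lim != -13 and r <= -6) -> (not (store(vec, 0, lim + r - 4)[r] > 8 and vec[1] != -4))) and ((not (lim != -13 and r <= -6)) -> (not (store(vec, 0, lim + r - 4)[-lim] > 8 and vec[1] != -4))))) and ((not (lim = 6)) -> (not (store(vec, 0, lim + r - 4)[r] > 8 and vec[1] != -4))); else branch requires forall r_1. ((lim = 6 -> (((lim != -13 and r_1 <= -6) -> (not (vec[r_1] > 8 and vec[1] != -4))) and ((not (lim != -13 and r_1 <= -6)) -> (not (vec[-lim] > 8 and vec[1] != -4))))) and ((not (lim = 6)) -> (not (vec[r_1] > 8 and vec[1] != -4)))).
Before the if: ((not (lim != -11)) -> ((lim = 6 -> (((lim != -13 and r <= -6) -> (not (store(vec, 0, lim + r - 4)[r] > 8 and vec[1] != -4))) and ((not (lim != -13 and r <= -6)) -> (not (store(vec, 0, lim + r - 4)[-lim] > 8 and vec[1] != -4))))) and ((not (lim = 6)) -> (not (store(vec, 0, lim + r - 4)[r] > 8 and vec[1] != -4))))) and (lim != -11 -> (forall r_1. ((lim = 6 -> (((lim != -13 and r_1 <= -6) -> (not (vec[r_1] > 8 and vec[1] != -4))) and ((not (lim != -13 and r_1 <= -6)) -> (not (vec[-lim] > 8 and vec[1] != -4))))) and ((not (lim = 6)) -> (not (vec[r_1] > 8 and vec[1] != -4))))))
Answer: WP = ((not (lim != -11)) -> ((lim = 6 -> (((lim != -13 and r <= -6) -> (not (store(vec, 0, lim + r - 4)[r] > 8 and vec[1] != -4))) and ((not (lim != -13 and r <= -6)) -> (not (store(vec, 0, lim + r - 4)[-lim] > 8 and vec[1] != -4))))) and ((not (lim = 6)) -> (not (store(vec, 0, lim + r - 4)[r] > 8 and vec[1] != -4))))) and (lim != -11 -> (forall r_1. ((lim = 6 -> (((lim != -13 and r_1 <= -6) -> (not (vec[r_1] > 8 and vec[1] != -4))) and ((not (lim != -13 and r_1 <= -6)) -> (not (vec[-lim] > 8 and vec[1] != -4))))) and ((not (lim = 6)) -> (not (vec[r_1] > 8 and vec[1] != -4))))))


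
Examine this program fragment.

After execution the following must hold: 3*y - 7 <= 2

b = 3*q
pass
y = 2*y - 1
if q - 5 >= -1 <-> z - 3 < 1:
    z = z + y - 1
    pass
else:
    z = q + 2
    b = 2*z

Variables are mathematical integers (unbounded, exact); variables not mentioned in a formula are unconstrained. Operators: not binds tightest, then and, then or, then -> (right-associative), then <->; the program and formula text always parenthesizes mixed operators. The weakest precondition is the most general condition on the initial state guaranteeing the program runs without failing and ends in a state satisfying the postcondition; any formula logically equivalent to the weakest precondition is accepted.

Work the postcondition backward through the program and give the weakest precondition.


Working backward. After the program, the postcondition 3*y - 7 <= 2 must hold; in canonical form it is 3*y <= 9.
Then branch requires 3*y <= 9; else branch requires 3*y <= 9.
Before the if: ((q >= 4 <-> z < 4) -> 3*y <= 9) and ((not (q >= 4 <-> z < 4)) -> 3*y <= 9)
Before y := 2*y - 1: ((q >= 4 <-> z < 4) -> 6*y <= 12) and ((not (q >= 4 <-> z < 4)) -> 6*y <= 12)
Before skip: ((q >= 4 <-> z < 4) -> 6*y <= 12) and ((not (q >= 4 <-> z < 4)) -> 6*y <= 12)
Before b := 3*q: ((q >= 4 <-> z < 4) -> 6*y <= 12) and ((not (q >= 4 <-> z < 4)) -> 6*y <= 12)
Answer: WP = ((q >= 4 <-> z < 4) -> 6*y <= 12) and ((not (q >= 4 <-> z < 4)) -> 6*y <= 12)


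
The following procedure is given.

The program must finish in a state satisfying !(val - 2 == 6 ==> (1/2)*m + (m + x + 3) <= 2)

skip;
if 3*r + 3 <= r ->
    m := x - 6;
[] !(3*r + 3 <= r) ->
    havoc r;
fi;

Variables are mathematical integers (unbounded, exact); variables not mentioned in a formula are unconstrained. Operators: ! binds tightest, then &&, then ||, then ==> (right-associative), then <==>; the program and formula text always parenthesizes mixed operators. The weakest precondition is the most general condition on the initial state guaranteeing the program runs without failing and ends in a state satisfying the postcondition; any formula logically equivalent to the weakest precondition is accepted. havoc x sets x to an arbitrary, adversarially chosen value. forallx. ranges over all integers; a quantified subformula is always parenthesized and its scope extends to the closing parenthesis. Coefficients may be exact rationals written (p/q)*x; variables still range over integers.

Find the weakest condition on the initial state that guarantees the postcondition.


Working backward. After the program, the postcondition !(val - 2 == 6 ==> (1/2)*m + (m + x + 3) <= 2) must hold; in canonical form it is !(val == 8 ==> (3/2)*m + x <= -1).
Then branch requires !(val == 8 ==> (5/2)*x <= 8); else branch requires !(val == 8 ==> (3/2)*m + x <= -1).
Before the if: (2*r <= -3 ==> (!(val == 8 ==> (5/2)*x <= 8))) && ((!(2*r <= -3)) ==> (!(val == 8 ==> (3/2)*m + x <= -1)))
Before skip: (2*r <= -3 ==> (!(val == 8 ==> (5/2)*x <= 8))) && ((!(2*r <= -3)) ==> (!(val == 8 ==> (3/2)*m + x <= -1)))
Answer: WP = (2*r <= -3 ==> (!(val == 8 ==> (5/2)*x <= 8))) && ((!(2*r <= -3)) ==> (!(val == 8 ==> (3/2)*m + x <= -1)))


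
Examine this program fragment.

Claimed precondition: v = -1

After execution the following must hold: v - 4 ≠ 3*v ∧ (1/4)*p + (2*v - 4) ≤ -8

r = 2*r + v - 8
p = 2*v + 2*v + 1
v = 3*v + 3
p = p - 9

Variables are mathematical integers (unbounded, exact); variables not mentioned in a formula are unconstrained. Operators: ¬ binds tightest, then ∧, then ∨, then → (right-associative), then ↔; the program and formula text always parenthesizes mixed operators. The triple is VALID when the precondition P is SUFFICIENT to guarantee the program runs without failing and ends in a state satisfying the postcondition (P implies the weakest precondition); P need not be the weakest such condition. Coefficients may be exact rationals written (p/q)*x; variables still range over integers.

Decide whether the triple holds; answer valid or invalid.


Working backward. After the program, the postcondition v - 4 ≠ 3*v ∧ (1/4)*p + (2*v - 4) ≤ -8 must hold; in canonical form it is 2*v ≠ -4 ∧ (1/4)*p + 2*v ≤ -4.
Before p := p - 9: 2*v ≠ -4 ∧ (1/4)*p + 2*v ≤ -7/4
Before v := 3*v + 3: 6*v ≠ -10 ∧ (1/4)*p + 6*v ≤ -31/4
Before p := 2*v + 2*v + 1: 6*v ≠ -10 ∧ 7*v ≤ -8
Before r := 2*r + v - 8: 6*v ≠ -10 ∧ 7*v ≤ -8
The weakest precondition is 6*v ≠ -10 ∧ 7*v ≤ -8.
Check whether v = -1 implies it.
Countermodel: at the initial state v = -1, the precondition holds but the weakest precondition fails.
Answer: invalid


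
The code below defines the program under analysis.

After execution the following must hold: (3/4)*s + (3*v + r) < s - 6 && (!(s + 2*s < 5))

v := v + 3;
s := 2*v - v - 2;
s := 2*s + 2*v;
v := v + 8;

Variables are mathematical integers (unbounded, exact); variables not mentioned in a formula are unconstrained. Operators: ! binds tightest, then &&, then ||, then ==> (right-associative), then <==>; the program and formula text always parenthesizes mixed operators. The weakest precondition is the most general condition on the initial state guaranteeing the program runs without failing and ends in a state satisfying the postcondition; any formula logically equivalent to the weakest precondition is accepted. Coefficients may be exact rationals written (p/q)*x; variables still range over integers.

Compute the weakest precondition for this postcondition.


Working backward. After the program, the postcondition (3/4)*s + (3*v + r) < s - 6 && (!(s + 2*s < 5)) must hold; in canonical form it is r + 3*v < (1/4)*s - 6 && (!(3*s < 5)).
Before v := v + 8: r + 3*v < (1/4)*s - 30 && (!(3*s < 5))
Before s := 2*s + 2*v: r + (5/2)*v < (1/2)*s - 30 && (!(6*s + 6*v < 5))
Before s := 2*v - v - 2: r + 2*v < -31 && (!(12*v < 17))
Before v := v + 3: r + 2*v < -37 && (!(12*v < -19))
Answer: WP = r + 2*v < -37 && (!(12*v < -19))


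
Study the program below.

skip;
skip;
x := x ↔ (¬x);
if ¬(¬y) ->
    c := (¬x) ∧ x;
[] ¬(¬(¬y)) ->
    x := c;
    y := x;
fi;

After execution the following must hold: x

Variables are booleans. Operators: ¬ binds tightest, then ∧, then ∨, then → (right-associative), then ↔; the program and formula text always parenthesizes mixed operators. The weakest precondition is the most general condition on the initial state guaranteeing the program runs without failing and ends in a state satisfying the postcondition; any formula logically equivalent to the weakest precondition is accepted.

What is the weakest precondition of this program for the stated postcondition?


Working backward. After the program, x must hold.
Then branch requires x; else branch requires c.
Before the if: (y → x) ∧ ((¬y) → c)
Before x := x ↔ (¬x): (y → (x ↔ (¬x))) ∧ ((¬y) → c)
Before skip: (y → (x ↔ (¬x))) ∧ ((¬y) → c)
Before skip: (y → (x ↔ (¬x))) ∧ ((¬y) → c)
Answer: WP = (y → (x ↔ (¬x))) ∧ ((¬y) → c)


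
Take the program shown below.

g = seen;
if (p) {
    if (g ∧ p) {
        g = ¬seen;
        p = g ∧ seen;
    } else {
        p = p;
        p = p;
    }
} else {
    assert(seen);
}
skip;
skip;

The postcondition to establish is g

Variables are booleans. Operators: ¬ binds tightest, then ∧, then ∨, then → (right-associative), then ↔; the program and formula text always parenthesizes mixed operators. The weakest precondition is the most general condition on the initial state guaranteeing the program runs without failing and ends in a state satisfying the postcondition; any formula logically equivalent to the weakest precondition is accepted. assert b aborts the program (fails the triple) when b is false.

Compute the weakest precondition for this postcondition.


Working backward. After the program, g must hold.
Before skip: g
Before skip: g
Then branch requires ((g ∧ p) → (¬seen)) ∧ ((¬(g ∧ p)) → g); else branch requires seen ∧ g.
Before the if: (p → (((g ∧ p) → (¬seen)) ∧ ((¬(g ∧ p)) → g))) ∧ ((¬p) → (seen ∧ g))
Before g := seen: (p → (((seen ∧ p) → (¬seen)) ∧ ((¬(seen ∧ p)) → seen))) ∧ ((¬p) → seen)
Answer: WP = (p → (((seen ∧ p) → (¬seen)) ∧ ((¬(seen ∧ p)) → seen))) ∧ ((¬p) → seen)


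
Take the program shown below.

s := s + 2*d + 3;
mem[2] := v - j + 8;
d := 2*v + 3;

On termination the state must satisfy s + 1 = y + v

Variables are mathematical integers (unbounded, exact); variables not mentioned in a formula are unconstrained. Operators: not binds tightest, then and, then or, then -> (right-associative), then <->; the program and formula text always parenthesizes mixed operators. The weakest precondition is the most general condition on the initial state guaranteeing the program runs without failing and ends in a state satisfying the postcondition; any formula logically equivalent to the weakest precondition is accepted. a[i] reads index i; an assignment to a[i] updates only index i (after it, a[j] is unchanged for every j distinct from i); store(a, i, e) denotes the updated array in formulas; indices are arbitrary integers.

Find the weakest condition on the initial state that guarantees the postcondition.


Working backward. After the program, the postcondition s + 1 = y + v must hold; in canonical form it is s = v + y - 1.
Before d := 2*v + 3: s = v + y - 1
Before mem[2] := v - j + 8: s = v + y - 1
Before s := s + 2*d + 3: 2*d + s = v + y - 4
Answer: WP = 2*d + s = v + y - 4


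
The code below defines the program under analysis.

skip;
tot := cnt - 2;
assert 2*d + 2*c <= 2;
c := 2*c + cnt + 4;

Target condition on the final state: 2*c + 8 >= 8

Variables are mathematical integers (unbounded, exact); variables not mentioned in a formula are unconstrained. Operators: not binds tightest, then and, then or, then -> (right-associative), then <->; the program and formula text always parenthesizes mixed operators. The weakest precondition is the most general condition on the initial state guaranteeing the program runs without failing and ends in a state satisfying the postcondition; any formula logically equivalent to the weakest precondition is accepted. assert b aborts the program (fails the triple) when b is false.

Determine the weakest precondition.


Working backward. After the program, the postcondition 2*c + 8 >= 8 must hold; in canonical form it is 2*c >= 0.
Before c := 2*c + cnt + 4: 4*c + 2*cnt >= -8
Before assert 2*d + 2*c <= 2: 2*c + 2*d <= 2 and 4*c + 2*cnt >= -8
Before tot := cnt - 2: 2*c + 2*d <= 2 and 4*c + 2*cnt >= -8
Before skip: 2*c + 2*d <= 2 and 4*c + 2*cnt >= -8
Answer: WP = 2*c + 2*d <= 2 and 4*c + 2*cnt >= -8


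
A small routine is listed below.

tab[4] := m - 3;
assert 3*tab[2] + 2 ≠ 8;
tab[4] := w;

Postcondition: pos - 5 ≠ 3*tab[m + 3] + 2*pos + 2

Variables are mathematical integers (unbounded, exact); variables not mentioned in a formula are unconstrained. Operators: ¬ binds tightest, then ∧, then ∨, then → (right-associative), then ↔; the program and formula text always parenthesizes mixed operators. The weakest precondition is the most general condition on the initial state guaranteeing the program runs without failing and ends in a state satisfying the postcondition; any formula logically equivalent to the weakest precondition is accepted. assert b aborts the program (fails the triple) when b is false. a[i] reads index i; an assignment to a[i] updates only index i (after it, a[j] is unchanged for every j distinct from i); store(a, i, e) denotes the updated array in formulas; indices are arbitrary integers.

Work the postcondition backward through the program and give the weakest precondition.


Working backward. After the program, the postcondition pos - 5 ≠ 3*tab[m + 3] + 2*pos + 2 must hold; in canonical form it is 3*tab[m + 3] + pos ≠ -7.
Before tab[4] := w: 3*store(tab, 4, w)[m + 3] + pos ≠ -7
Before assert 3*tab[2] + 2 ≠ 8: 3*tab[2] ≠ 6 ∧ 3*store(tab, 4, w)[m + 3] + pos ≠ -7
Before tab[4] := m - 3: 3*tab[2] ≠ 6 ∧ 3*store(store(tab, 4, m - 3), 4, w)[m + 3] + pos ≠ -7
Answer: WP = 3*tab[2] ≠ 6 ∧ 3*store(store(tab, 4, m - 3), 4, w)[m + 3] + pos ≠ -7


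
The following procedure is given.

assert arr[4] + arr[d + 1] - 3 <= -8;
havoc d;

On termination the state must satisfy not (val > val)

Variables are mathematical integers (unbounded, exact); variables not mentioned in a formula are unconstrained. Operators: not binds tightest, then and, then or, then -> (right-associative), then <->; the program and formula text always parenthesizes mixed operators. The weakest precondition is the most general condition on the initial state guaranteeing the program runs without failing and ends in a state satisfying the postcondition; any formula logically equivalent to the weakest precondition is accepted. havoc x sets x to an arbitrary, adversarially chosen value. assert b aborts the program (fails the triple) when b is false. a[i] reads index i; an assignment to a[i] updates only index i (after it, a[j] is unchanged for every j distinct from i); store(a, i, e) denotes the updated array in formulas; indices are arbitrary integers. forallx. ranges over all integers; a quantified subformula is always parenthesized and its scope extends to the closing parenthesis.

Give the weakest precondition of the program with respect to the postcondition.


Working backward. After the program, the postcondition not (val > val) must hold; in canonical form it is true.
Before havoc d: true
Before assert arr[4] + arr[d + 1] - 3 <= -8: arr[d + 1] + arr[4] <= -5
Answer: WP = arr[d + 1] + arr[4] <= -5


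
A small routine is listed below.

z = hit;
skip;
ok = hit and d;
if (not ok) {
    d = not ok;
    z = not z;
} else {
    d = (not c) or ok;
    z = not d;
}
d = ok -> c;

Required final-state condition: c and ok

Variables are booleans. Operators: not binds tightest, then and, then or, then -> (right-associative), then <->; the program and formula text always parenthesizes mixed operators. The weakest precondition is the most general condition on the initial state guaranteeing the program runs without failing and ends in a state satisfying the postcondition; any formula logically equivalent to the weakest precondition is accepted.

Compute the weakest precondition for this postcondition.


Working backward. After the program, c and ok must hold.
Before d := ok -> c: c and ok
Then branch requires c and ok; else branch requires c and ok.
Before the if: ((not ok) -> (c and ok)) and (ok -> (c and ok))
Before ok := hit and d: ((not (hit and d)) -> (c and hit and d)) and ((hit and d) -> (c and hit and d))
Before skip: ((not (hit and d)) -> (c and hit and d)) and ((hit and d) -> (c and hit and d))
Before z := hit: ((not (hit and d)) -> (c and hit and d)) and ((hit and d) -> (c and hit and d))
Answer: WP = ((not (hit and d)) -> (c and hit and d)) and ((hit and d) -> (c and hit and d))


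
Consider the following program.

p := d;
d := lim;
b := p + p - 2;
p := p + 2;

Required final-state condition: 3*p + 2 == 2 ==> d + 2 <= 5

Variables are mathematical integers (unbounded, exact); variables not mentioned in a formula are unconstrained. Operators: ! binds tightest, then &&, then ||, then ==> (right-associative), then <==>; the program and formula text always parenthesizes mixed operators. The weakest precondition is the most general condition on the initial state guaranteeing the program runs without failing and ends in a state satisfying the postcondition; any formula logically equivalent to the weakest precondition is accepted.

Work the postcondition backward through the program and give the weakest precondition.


Working backward. After the program, the postcondition 3*p + 2 == 2 ==> d + 2 <= 5 must hold; in canonical form it is 3*p == 0 ==> d <= 3.
Before p := p + 2: 3*p == -6 ==> d <= 3
Before b := p + p - 2: 3*p == -6 ==> d <= 3
Before d := lim: 3*p == -6 ==> lim <= 3
Before p := d: 3*d == -6 ==> lim <= 3
Answer: WP = 3*d == -6 ==> lim <= 3


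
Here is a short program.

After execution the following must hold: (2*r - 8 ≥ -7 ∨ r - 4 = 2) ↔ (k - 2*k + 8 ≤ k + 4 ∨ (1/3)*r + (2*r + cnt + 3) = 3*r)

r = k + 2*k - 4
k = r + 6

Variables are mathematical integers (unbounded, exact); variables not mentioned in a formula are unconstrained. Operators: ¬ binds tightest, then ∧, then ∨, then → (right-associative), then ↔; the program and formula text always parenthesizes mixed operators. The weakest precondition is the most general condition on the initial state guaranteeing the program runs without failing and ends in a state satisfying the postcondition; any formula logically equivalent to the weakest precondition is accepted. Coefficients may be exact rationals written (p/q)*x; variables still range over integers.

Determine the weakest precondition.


Working backward. After the program, the postcondition (2*r - 8 ≥ -7 ∨ r - 4 = 2) ↔ (k - 2*k + 8 ≤ k + 4 ∨ (1/3)*r + (2*r + cnt + 3) = 3*r) must hold; in canonical form it is (2*r ≥ 1 ∨ r = 6) ↔ (2*k ≥ 4 ∨ cnt = (2/3)*r - 3).
Before k := r + 6: (2*r ≥ 1 ∨ r = 6) ↔ (2*r ≥ -8 ∨ cnt = (2/3)*r - 3)
Before r := k + 2*k - 4: (6*k ≥ 9 ∨ 3*k = 10) ↔ (6*k ≥ 0 ∨ cnt = 2*k - 17/3)
Answer: WP = (6*k ≥ 9 ∨ 3*k = 10) ↔ (6*k ≥ 0 ∨ cnt = 2*k - 17/3)


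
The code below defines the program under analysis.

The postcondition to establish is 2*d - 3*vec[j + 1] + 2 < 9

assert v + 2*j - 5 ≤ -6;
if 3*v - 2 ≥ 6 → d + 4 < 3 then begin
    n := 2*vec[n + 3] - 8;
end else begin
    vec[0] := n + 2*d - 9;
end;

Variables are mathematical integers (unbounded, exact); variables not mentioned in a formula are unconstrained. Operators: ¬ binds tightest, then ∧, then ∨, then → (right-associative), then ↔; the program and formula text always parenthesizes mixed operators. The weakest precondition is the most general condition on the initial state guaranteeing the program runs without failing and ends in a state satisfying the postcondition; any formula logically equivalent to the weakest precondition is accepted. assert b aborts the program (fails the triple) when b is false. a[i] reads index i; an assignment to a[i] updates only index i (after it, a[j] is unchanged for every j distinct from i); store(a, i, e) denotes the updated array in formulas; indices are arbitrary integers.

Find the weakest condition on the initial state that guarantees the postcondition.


Working backward. After the program, the postcondition 2*d - 3*vec[j + 1] + 2 < 9 must hold; in canonical form it is 2*d < 3*vec[j + 1] + 7.
Then branch requires 2*d < 3*vec[j + 1] + 7; else branch requires 2*d < 3*store(vec, 0, 2*d + n - 9)[j + 1] + 7.
Before the if: ((3*v ≥ 8 → d < -1) → 2*d < 3*vec[j + 1] + 7) ∧ ((¬(3*v ≥ 8 → d < -1)) → 2*d < 3*store(vec, 0, 2*d + n - 9)[j + 1] + 7)
Before assert v + 2*j - 5 ≤ -6: 2*j + v ≤ -1 ∧ ((3*v ≥ 8 → d < -1) → 2*d < 3*vec[j + 1] + 7) ∧ ((¬(3*v ≥ 8 → d < -1)) → 2*d < 3*store(vec, 0, 2*d + n - 9)[j + 1] + 7)
Answer: WP = 2*j + v ≤ -1 ∧ ((3*v ≥ 8 → d < -1) → 2*d < 3*vec[j + 1] + 7) ∧ ((¬(3*v ≥ 8 → d < -1)) → 2*d < 3*store(vec, 0, 2*d + n - 9)[j + 1] + 7)


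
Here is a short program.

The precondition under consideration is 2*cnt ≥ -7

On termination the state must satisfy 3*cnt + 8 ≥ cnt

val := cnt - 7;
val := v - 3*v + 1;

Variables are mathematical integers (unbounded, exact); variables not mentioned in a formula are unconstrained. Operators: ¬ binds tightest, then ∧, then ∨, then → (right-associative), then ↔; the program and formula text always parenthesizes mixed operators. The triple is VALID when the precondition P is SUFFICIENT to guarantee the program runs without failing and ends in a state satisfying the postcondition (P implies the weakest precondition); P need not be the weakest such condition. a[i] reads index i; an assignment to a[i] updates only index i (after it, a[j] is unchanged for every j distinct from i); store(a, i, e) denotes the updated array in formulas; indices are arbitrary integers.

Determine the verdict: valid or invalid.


Working backward. After the program, the postcondition 3*cnt + 8 ≥ cnt must hold; in canonical form it is 2*cnt ≥ -8.
Before val := v - 3*v + 1: 2*cnt ≥ -8
Before val := cnt - 7: 2*cnt ≥ -8
The weakest precondition is 2*cnt ≥ -8.
Check whether 2*cnt ≥ -7 implies it.
Every state satisfying the precondition satisfies the weakest precondition: the implication holds.
Answer: valid


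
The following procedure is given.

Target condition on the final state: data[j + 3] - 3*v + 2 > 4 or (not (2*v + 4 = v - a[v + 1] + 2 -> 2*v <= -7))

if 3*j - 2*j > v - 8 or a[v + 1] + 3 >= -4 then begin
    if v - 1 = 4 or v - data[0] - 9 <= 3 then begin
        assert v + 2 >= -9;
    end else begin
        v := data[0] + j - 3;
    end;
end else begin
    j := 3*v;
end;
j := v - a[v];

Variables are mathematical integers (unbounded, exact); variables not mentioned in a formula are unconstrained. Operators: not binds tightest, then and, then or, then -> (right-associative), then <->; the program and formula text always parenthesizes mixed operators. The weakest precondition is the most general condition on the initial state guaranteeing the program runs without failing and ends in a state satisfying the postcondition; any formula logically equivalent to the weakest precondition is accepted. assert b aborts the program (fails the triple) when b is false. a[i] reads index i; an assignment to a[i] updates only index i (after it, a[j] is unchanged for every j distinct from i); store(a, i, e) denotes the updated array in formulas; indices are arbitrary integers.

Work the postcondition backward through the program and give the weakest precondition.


Working backward. After the program, the postcondition data[j + 3] - 3*v + 2 > 4 or (not (2*v + 4 = v - a[v + 1] + 2 -> 2*v <= -7)) must hold; in canonical form it is data[j + 3] > 3*v + 2 or (not (a[v + 1] + v = -2 -> 2*v <= -7)).
Before j := v - a[v]: data[-a[v] + v + 3] > 3*v + 2 or (not (a[v + 1] + v = -2 -> 2*v <= -7))
Then branch requires ((v = 5 or v <= data[0] + 12) -> (v >= -11 and (data[-a[v] + v + 3] > 3*v + 2 or (not (a[v + 1] + v = -2 -> 2*v <= -7))))) and ((not (v = 5 or v <= data[0] + 12)) -> (data[-a[data[0] + j - 3] + data[0] + j] > 3*data[0] + 3*j - 7 or (not (a[data[0] + j - 2] + data[0] + j = 1 -> 2*data[0] + 2*j <= -1)))); else branch requires data[-a[v] + v + 3] > 3*v + 2 or (not (a[v + 1] + v = -2 -> 2*v <= -7)).
Before the if: ((j > v - 8 or a[v + 1] >= -7) -> (((v = 5 or v <= data[0] + 12) -> (v >= -11 and (data[-a[v] + v + 3] > 3*v + 2 or (not (a[v + 1] + v = -2 -> 2*v <= -7))))) and ((not (v = 5 or v <= data[0] + 12)) -> (data[-a[data[0] + j - 3] + data[0] + j] > 3*data[0] + 3*j - 7 or (not (a[data[0] + j - 2] + data[0] + j = 1 -> 2*data[0] + 2*j <= -1)))))) and ((not (j > v - 8 or a[v + 1] >= -7)) -> (data[-a[v] + v + 3] > 3*v + 2 or (not (a[v + 1] + v = -2 -> 2*v <= -7))))
Answer: WP = ((j > v - 8 or a[v + 1] >= -7) -> (((v = 5 or v <= data[0] + 12) -> (v >= -11 and (data[-a[v] + v + 3] > 3*v + 2 or (not (a[v + 1] + v = -2 -> 2*v <= -7))))) and ((not (v = 5 or v <= data[0] + 12)) -> (data[-a[data[0] + j - 3] + data[0] + j] > 3*data[0] + 3*j - 7 or (not (a[data[0] + j - 2] + data[0] + j = 1 -> 2*data[0] + 2*j <= -1)))))) and ((not (j > v - 8 or a[v + 1] >= -7)) -> (data[-a[v] + v + 3] > 3*v + 2 or (not (a[v + 1] + v = -2 -> 2*v <= -7))))


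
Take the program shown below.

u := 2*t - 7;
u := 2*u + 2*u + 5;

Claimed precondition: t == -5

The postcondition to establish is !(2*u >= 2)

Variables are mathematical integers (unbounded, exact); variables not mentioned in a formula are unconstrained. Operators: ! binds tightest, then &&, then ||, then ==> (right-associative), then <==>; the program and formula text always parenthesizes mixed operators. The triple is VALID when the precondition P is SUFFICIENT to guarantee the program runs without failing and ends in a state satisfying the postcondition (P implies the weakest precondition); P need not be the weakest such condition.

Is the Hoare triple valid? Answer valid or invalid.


Working backward. After the program, !(2*u >= 2) must hold.
Before u := 2*u + 2*u + 5: !(8*u >= -8)
Before u := 2*t - 7: !(16*t >= 48)
The weakest precondition is !(16*t >= 48).
Check whether t == -5 implies it.
Every state satisfying the precondition satisfies the weakest precondition: the implication holds.
Answer: valid


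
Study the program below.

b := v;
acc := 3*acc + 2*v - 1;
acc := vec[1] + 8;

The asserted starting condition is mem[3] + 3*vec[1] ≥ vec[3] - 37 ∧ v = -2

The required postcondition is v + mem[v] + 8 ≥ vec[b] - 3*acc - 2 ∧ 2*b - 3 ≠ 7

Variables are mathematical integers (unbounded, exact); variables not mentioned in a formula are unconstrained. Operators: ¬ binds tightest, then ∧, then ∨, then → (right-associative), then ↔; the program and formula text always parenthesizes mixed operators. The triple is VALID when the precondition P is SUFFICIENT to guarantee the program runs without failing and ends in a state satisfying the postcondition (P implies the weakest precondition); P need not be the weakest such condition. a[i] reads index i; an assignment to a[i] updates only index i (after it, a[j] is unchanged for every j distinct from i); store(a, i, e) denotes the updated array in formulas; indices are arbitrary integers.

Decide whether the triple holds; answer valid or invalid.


Working backward. After the program, the postcondition v + mem[v] + 8 ≥ vec[b] - 3*acc - 2 ∧ 2*b - 3 ≠ 7 must hold; in canonical form it is mem[v] + 3*acc + v ≥ vec[b] - 10 ∧ 2*b ≠ 10.
Before acc := vec[1] + 8: mem[v] + 3*vec[1] + v ≥ vec[b] - 34 ∧ 2*b ≠ 10
Before acc := 3*acc + 2*v - 1: mem[v] + 3*vec[1] + v ≥ vec[b] - 34 ∧ 2*b ≠ 10
Before b := v: mem[v] + 3*vec[1] + v ≥ vec[v] - 34 ∧ 2*v ≠ 10
The weakest precondition is mem[v] + 3*vec[1] + v ≥ vec[v] - 34 ∧ 2*v ≠ 10.
Check whether mem[3] + 3*vec[1] ≥ vec[3] - 37 ∧ v = -2 implies it.
Countermodel: at the initial state mem = {[-2] = 15521, [1] = 0, [3] = 0, elsewhere 0}, v = -2, vec = {[-2] = 36674, [1] = 7040, [3] = -15215, elsewhere 7040}, the precondition holds but the weakest precondition fails.
Answer: invalid


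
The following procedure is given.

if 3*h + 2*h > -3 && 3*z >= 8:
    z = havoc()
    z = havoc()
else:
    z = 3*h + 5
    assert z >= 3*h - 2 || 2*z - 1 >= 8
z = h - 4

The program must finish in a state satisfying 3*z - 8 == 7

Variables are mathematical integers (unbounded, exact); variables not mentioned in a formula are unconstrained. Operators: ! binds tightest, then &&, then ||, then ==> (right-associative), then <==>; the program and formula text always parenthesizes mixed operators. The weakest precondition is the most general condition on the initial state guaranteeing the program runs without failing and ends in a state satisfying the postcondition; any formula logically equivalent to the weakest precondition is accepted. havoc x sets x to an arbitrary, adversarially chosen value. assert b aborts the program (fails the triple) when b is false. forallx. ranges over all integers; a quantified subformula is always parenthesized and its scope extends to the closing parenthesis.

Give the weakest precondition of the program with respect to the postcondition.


Working backward. After the program, the postcondition 3*z - 8 == 7 must hold; in canonical form it is 3*z == 15.
Before z := h - 4: 3*h == 27
Then branch requires 3*h == 27; else branch requires 3*h == 27.
Before the if: ((5*h > -3 && 3*z >= 8) ==> 3*h == 27) && ((!(5*h > -3 && 3*z >= 8)) ==> 3*h == 27)
Answer: WP = ((5*h > -3 && 3*z >= 8) ==> 3*h == 27) && ((!(5*h > -3 && 3*z >= 8)) ==> 3*h == 27)


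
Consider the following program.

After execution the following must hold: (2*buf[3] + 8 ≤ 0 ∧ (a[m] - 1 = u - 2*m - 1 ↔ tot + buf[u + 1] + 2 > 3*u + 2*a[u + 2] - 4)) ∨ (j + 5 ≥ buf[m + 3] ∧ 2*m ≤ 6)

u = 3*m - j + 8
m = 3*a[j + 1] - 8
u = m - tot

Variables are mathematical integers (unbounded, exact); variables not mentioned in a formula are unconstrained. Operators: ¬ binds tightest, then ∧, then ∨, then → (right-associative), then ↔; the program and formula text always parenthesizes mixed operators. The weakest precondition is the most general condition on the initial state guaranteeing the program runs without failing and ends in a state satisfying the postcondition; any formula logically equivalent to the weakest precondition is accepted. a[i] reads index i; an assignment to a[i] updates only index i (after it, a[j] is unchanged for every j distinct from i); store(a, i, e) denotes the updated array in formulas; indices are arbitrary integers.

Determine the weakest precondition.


Working backward. After the program, the postcondition (2*buf[3] + 8 ≤ 0 ∧ (a[m] - 1 = u - 2*m - 1 ↔ tot + buf[u + 1] + 2 > 3*u + 2*a[u + 2] - 4)) ∨ (j + 5 ≥ buf[m + 3] ∧ 2*m ≤ 6) must hold; in canonical form it is (2*buf[3] ≤ -8 ∧ (a[m] + 2*m = u ↔ buf[u + 1] + tot > 2*a[u + 2] + 3*u - 6)) ∨ (j ≥ buf[m + 3] - 5 ∧ 2*m ≤ 6).
Before u := m - tot: (2*buf[3] ≤ -8 ∧ (a[m] + m + tot = 0 ↔ buf[m - tot + 1] + 4*tot > 2*a[m - tot + 2] + 3*m - 6)) ∨ (j ≥ buf[m + 3] - 5 ∧ 2*m ≤ 6)
Before m := 3*a[j + 1] - 8: (2*buf[3] ≤ -8 ∧ (3*a[j + 1] + a[3*a[j + 1] - 8] + tot = 8 ↔ buf[3*a[j + 1] - tot - 7] + 4*tot > 9*a[j + 1] + 2*a[3*a[j + 1] - tot - 6] - 30)) ∨ (j ≥ buf[3*a[j + 1] - 5] - 5 ∧ 6*a[j + 1] ≤ 22)
Before u := 3*m - j + 8: (2*buf[3] ≤ -8 ∧ (3*a[j + 1] + a[3*a[j + 1] - 8] + tot = 8 ↔ buf[3*a[j + 1] - tot - 7] + 4*tot > 9*a[j + 1] + 2*a[3*a[j + 1] - tot - 6] - 30)) ∨ (j ≥ buf[3*a[j + 1] - 5] - 5 ∧ 6*a[j + 1] ≤ 22)
Answer: WP = (2*buf[3] ≤ -8 ∧ (3*a[j + 1] + a[3*a[j + 1] - 8] + tot = 8 ↔ buf[3*a[j + 1] - tot - 7] + 4*tot > 9*a[j + 1] + 2*a[3*a[j + 1] - tot - 6] - 30)) ∨ (j ≥ buf[3*a[j + 1] - 5] - 5 ∧ 6*a[j + 1] ≤ 22)
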